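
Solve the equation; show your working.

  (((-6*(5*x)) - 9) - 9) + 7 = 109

Step 1. [(((-6*(5*x)) - 9) - 9) + 7 = 109] 7 comes off first (subtract 7) ⇒ sub: ((-6*(5*x)) - 9) - 9 = 102.
Step 2. [((-6*(5*x)) - 9) - 9 = 102] add 9: x sits inside (… - 9). So sub: (-6*(5*x)) - 9 = 111.
Step 3. [(-6*(5*x)) - 9 = 111] 9 comes off first (add 9), so sub: -6*(5*x) = 120.
Step 4. [-6*(5*x) = 120] -6·(inner) — divide through by -6. So div: 5*x = -20.
Step 5. [5*x = -20] divide by the outer 5 ⇒ div: x = -4.

Answer: x ∈ {-4}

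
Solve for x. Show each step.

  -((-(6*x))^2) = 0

Step 1. [-((-(6*x))^2) = 0] flip signs both sides, so neg: (-(6*x))^2 = 0.
Step 2. [(-(6*x))^2 = 0] 0 ≥ 0, LHS is (·)² — take ±√ ⇒ sqrt: -(6*x) = 0.
Step 3. [-(6*x) = 0] flip signs both sides. So neg: 6*x = 0.
Step 4. [6*x = 0] divide by the outer 6, so div: x = 0.

Answer: x ∈ {0}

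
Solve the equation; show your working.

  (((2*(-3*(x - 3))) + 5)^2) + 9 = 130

Step 1. [(((2*(-3*(x - 3))) + 5)^2) + 9 = 130] the outer +9 inverts by subtracting 9, so sub: ((2*(-3*(x - 3))) + 5)^2 = 121.
Step 2. [((2*(-3*(x - 3))) + 5)^2 = 121] 121 ≥ 0, LHS is (·)² — take ±√. So sqrt: (2*(-3*(x - 3))) + 5 = 11 or -11.
Step 3. [(2*(-3*(x - 3))) + 5 = 11 or -11] 5 comes off first (subtract 5). So sub: 2*(-3*(x - 3)) = 6 or -16.
Step 4. [2*(-3*(x - 3)) = 6 or -16] leading coefficient 2: divide by 2 ⇒ div: -3*(x - 3) = 3 or -8.
Step 5. [-3*(x - 3) = 3 or -8] LHS = -3·(…); ÷-3 both sides, so div: x - 3 = -1 or 8/3.
Step 6. [x - 3 = -1 or 8/3] add 3: x sits inside (… - 3), so sub: x = 2 or 17/3.

Answer: x ∈ {2, 17/3}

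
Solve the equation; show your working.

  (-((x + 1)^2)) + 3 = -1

Step 1. [(-((x + 1)^2)) + 3 = -1] peel the +3: subtract 3 from each side, so sub: -((x + 1)^2) = -4.
Step 2. [-((x + 1)^2) = -4] flip signs both sides. So neg: (x + 1)^2 = 4.
Step 3. [(x + 1)^2 = 4] √ both sides: 4 ≥ 0 gives two branches. So sqrt: x + 1 = 2 or -2.
Step 4. [x + 1 = 2 or -2] the outer +1 inverts by subtracting 1, so sub: x = 1 or -3.

Answer: x ∈ {-3, 1}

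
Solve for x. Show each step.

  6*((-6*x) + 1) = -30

Step 1. [6*((-6*x) + 1) = -30] divide by the outer 6. So div: (-6*x) + 1 = -5.
Step 2. [(-6*x) + 1 = -5] peel the +1: subtract 1 from each side ⇒ sub: -6*x = -6.
Step 3. [-6*x = -6] leading coefficient -6: divide by -6. So div: x = 1.

Answer: x ∈ {1}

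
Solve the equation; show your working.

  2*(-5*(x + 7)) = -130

Step 1. [2*(-5*(x + 7)) = -130] 2 out front; divide by 2. So div: -5*(x + 7) = -65.
Step 2. [-5*(x + 7) = -65] -5·(inner) — divide through by -5. So div: x + 7 = 13.
Step 3. [x + 7 = 13] 7 comes off first (subtract 7), so sub: x = 6.

Answer: x ∈ {6}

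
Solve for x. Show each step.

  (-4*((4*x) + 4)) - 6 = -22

Step 1. [(-4*((4*x) + 4)) - 6 = -22] the outer -6 inverts by adding 6 ⇒ sub: -4*((4*x) + 4) = -16.
Step 2. [-4*((4*x) + 4) = -16] divide by the outer -4. So div: (4*x) + 4 = 4.
Step 3. [(4*x) + 4 = 4] 4 divides every term; factor it out ⇒ factor: x + 1 = 1.
Step 4. [x + 1 = 1] 1 comes off first (subtract 1) ⇒ sub: x = 0.

Answer: x ∈ {0}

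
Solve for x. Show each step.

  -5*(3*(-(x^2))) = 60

Step 1. [-5*(3*(-(x^2))) = 60] -5·(inner) — divide through by -5 ⇒ div: 3*(-(x^2)) = -12.
Step 2. [3*(-(x^2)) = -12] 3 out front; divide by 3. So div: -(x^2) = -4.
Step 3. [-(x^2) = -4] LHS negated; negate both sides. So neg: x^2 = 4.
Step 4. [x^2 = 4] √ both sides: 4 ≥ 0 gives two branches ⇒ sqrt: x = 2 or -2.

Answer: x ∈ {-2, 2}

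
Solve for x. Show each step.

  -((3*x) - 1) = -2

Step 1. [-((3*x) - 1) = -2] flip signs both sides, so neg: (3*x) - 1 = 2.
Step 2. [(3*x) - 1 = 2] the outer -1 inverts by adding 1, so sub: 3*x = 3.
Step 3. [3*x = 3] leading coefficient 3: divide by 3. So div: x = 1.

Answer: x ∈ {1}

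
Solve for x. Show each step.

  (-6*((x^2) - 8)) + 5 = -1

Step 1. [(-6*((x^2) - 8)) + 5 = -1] the outer +5 inverts by subtracting 5 ⇒ sub: -6*((x^2) - 8) = -6.
Step 2. [-6*((x^2) - 8) = -6] divide by the outer -6 ⇒ div: (x^2) - 8 = 1.
Step 3. [(x^2) - 8 = 1] the outer -8 inverts by adding 8, so sub: x^2 = 9.
Step 4. [x^2 = 9] LHS squared, RHS 9 ≥ 0: apply √ (±). So sqrt: x = 3 or -3.

Answer: x ∈ {-3, 3}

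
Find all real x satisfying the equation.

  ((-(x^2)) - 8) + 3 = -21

Step 1. [((-(x^2)) - 8) + 3 = -21] peel the +3: subtract 3 from each side ⇒ sub: (-(x^2)) - 8 = -24.
Step 2. [(-(x^2)) - 8 = -24] the outer -8 inverts by adding 8. So sub: -(x^2) = -16.
Step 3. [-(x^2) = -16] flip signs both sides ⇒ neg: x^2 = 16.
Step 4. [x^2 = 16] √ both sides: 16 ≥ 0 gives two branches, so sqrt: x = 4 or -4.

Answer: x ∈ {-4, 4}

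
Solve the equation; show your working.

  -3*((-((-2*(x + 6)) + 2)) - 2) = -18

Step 1. [-3*((-((-2*(x + 6)) + 2)) - 2) = -18] -3 out front; divide by -3, so div: (-((-2*(x + 6)) + 2)) - 2 = 6.
Step 2. [(-((-2*(x + 6)) + 2)) - 2 = 6] -2 is outermost — add 2 both sides ⇒ sub: -((-2*(x + 6)) + 2) = 8.
Step 3. [-((-2*(x + 6)) + 2) = 8] LHS negated; negate both sides. So neg: (-2*(x + 6)) + 2 = -8.
Step 4. [(-2*(x + 6)) + 2 = -8] 2 comes off first (subtract 2), so sub: -2*(x + 6) = -10.
Step 5. [-2*(x + 6) = -10] -2·(inner) — divide through by -2 ⇒ div: x + 6 = 5.
Step 6. [x + 6 = 5] the outer +6 inverts by subtracting 6. So sub: x = -1.

Answer: x ∈ {-1}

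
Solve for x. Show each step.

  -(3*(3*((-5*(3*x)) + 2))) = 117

Step 1. [-(3*(3*((-5*(3*x)) + 2))) = 117] LHS negated; negate both sides ⇒ neg: 3*(3*((-5*(3*x)) + 2)) = -117.
Step 2. [3*(3*((-5*(3*x)) + 2)) = -117] 3 out front; divide by 3 ⇒ div: 3*((-5*(3*x)) + 2) = -39.
Step 3. [3*((-5*(3*x)) + 2) = -39] leading coefficient 3: divide by 3. So div: (-5*(3*x)) + 2 = -13.
Step 4. [(-5*(3*x)) + 2 = -13] +2 is outermost — subtract 2 both sides ⇒ sub: -5*(3*x) = -15.
Step 5. [-5*(3*x) = -15] -5 out front; divide by -5. So div: 3*x = 3.
Step 6. [3*x = 3] leading coefficient 3: divide by 3, so div: x = 1.

Answer: x ∈ {1}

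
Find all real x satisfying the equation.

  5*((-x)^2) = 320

Step 1. [5*((-x)^2) = 320] LHS = 5·(…); ÷5 both sides, so div: (-x)^2 = 64.
Step 2. [(-x)^2 = 64] LHS squared, RHS 64 ≥ 0: apply √ (±) ⇒ sqrt: -x = 8 or -8.
Step 3. [-x = 8 or -8] flip signs both sides. So neg: x = -8 or 8.

Answer: x ∈ {-8, 8}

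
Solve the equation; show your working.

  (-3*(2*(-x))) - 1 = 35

Step 1. [(-3*(2*(-x))) - 1 = 35] the outer -1 inverts by adding 1. So sub: -3*(2*(-x)) = 36.
Step 2. [-3*(2*(-x)) = 36] divide by the outer -3 ⇒ div: 2*(-x) = -12.
Step 3. [2*(-x) = -12] 2 out front; divide by 2 ⇒ div: -x = -6.
Step 4. [-x = -6] LHS negated; negate both sides, so neg: x = 6.

Answer: x ∈ {6}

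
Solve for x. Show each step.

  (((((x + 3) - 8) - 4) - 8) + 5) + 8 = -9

Step 1. [(((((x + 3) - 8) - 4) - 8) + 5) + 8 = -9] +8 is outermost — subtract 8 both sides. So sub: ((((x + 3) - 8) - 4) - 8) + 5 = -17.
Step 2. [((((x + 3) - 8) - 4) - 8) + 5 = -17] peel the +5: subtract 5 from each side ⇒ sub: (((x + 3) - 8) - 4) - 8 = -22.
Step 3. [(((x + 3) - 8) - 4) - 8 = -22] add 8: x sits inside (… - 8) ⇒ sub: ((x + 3) - 8) - 4 = -14.
Step 4. [((x + 3) - 8) - 4 = -14] 4 comes off first (add 4), so sub: (x + 3) - 8 = -10.
Step 5. [(x + 3) - 8 = -10] 8 comes off first (add 8), so sub: x + 3 = -2.
Step 6. [x + 3 = -2] peel the +3: subtract 3 from each side, so sub: x = -5.

Answer: x ∈ {-5}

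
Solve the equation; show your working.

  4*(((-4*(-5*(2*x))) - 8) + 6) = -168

Step 1. [4*(((-4*(-5*(2*x))) - 8) + 6) = -168] 4 out front; divide by 4. So div: ((-4*(-5*(2*x))) - 8) + 6 = -42.
Step 2. [((-4*(-5*(2*x))) - 8) + 6 = -42] 6 comes off first (subtract 6). So sub: (-4*(-5*(2*x))) - 8 = -48.
Step 3. [(-4*(-5*(2*x))) - 8 = -48] add 8: x sits inside (… - 8). So sub: -4*(-5*(2*x)) = -40.
Step 4. [-4*(-5*(2*x)) = -40] leading coefficient -4: divide by -4 ⇒ div: -5*(2*x) = 10.
Step 5. [-5*(2*x) = 10] -5 out front; divide by -5 ⇒ div: 2*x = -2.
Step 6. [2*x = -2] LHS = 2·(…); ÷2 both sides. So div: x = -1.

Answer: x ∈ {-1}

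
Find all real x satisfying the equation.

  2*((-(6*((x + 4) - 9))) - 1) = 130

Step 1. [2*((-(6*((x + 4) - 9))) - 1) = 130] 2·(inner) — divide through by 2 ⇒ div: (-(6*((x + 4) - 9))) - 1 = 65.
Step 2. [(-(6*((x + 4) - 9))) - 1 = 65] -1 is outermost — add 1 both sides. So sub: -(6*((x + 4) - 9)) = 66.
Step 3. [-(6*((x + 4) - 9)) = 66] LHS negated; negate both sides. So neg: 6*((x + 4) - 9) = -66.
Step 4. [6*((x + 4) - 9) = -66] leading coefficient 6: divide by 6. So div: (x + 4) - 9 = -11.
Step 5. [(x + 4) - 9 = -11] -9 is outermost — add 9 both sides. So sub: x + 4 = -2.
Step 6. [x + 4 = -2] the outer +4 inverts by subtracting 4, so sub: x = -6.

Answer: x ∈ {-6}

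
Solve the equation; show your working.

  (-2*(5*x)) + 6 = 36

Step 1. [(-2*(5*x)) + 6 = 36] common factor -2 (LHS and 36) — divide through. So factor: (5*x) - 3 = -18.
Step 2. [(5*x) - 3 = -18] the outer -3 inverts by adding 3, so sub: 5*x = -15.
Step 3. [5*x = -15] 5·(inner) — divide through by 5 ⇒ div: x = -3.

Answer: x ∈ {-3}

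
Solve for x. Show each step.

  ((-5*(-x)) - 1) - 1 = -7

Step 1. [((-5*(-x)) - 1) - 1 = -7] 1 comes off first (add 1) ⇒ sub: (-5*(-x)) - 1 = -6.
Step 2. [(-5*(-x)) - 1 = -6] the outer -1 inverts by adding 1, so sub: -5*(-x) = -5.
Step 3. [-5*(-x) = -5] leading coefficient -5: divide by -5. So div: -x = 1.
Step 4. [-x = 1] flip signs both sides, so neg: x = -1.

Answer: x ∈ {-1}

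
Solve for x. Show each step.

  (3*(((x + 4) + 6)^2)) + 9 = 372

Step 1. [(3*(((x + 4) + 6)^2)) + 9 = 372] subtract 9: x sits inside (… + 9) ⇒ sub: 3*(((x + 4) + 6)^2) = 363.
Step 2. [3*(((x + 4) + 6)^2) = 363] divide by the outer 3 ⇒ div: ((x + 4) + 6)^2 = 121.
Step 3. [((x + 4) + 6)^2 = 121] 121 ≥ 0, LHS is (·)² — take ±√ ⇒ sqrt: (x + 4) + 6 = 11 or -11.
Step 4. [(x + 4) + 6 = 11 or -11] +6 is outermost — subtract 6 both sides, so sub: x + 4 = 5 or -17.
Step 5. [x + 4 = 5 or -17] +4 is outermost — subtract 4 both sides ⇒ sub: x = 1 or -21.

Answer: x ∈ {-21, 1}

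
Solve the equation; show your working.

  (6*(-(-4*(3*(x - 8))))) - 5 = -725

Step 1. [(6*(-(-4*(3*(x - 8))))) - 5 = -725] the outer -5 inverts by adding 5, so sub: 6*(-(-4*(3*(x - 8)))) = -720.
Step 2. [6*(-(-4*(3*(x - 8)))) = -720] LHS = 6·(…); ÷6 both sides. So div: -(-4*(3*(x - 8))) = -120.
Step 3. [-(-4*(3*(x - 8))) = -120] leading − — multiply by −1 ⇒ neg: -4*(3*(x - 8)) = 120.
Step 4. [-4*(3*(x - 8)) = 120] LHS = -4·(…); ÷-4 both sides ⇒ div: 3*(x - 8) = -30.
Step 5. [3*(x - 8) = -30] LHS = 3·(…); ÷3 both sides, so div: x - 8 = -10.
Step 6. [x - 8 = -10] -8 is outermost — add 8 both sides, so sub: x = -2.

Answer: x ∈ {-2}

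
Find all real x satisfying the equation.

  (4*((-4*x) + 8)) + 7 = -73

Step 1. [(4*((-4*x) + 8)) + 7 = -73] peel the +7: subtract 7 from each side, so sub: 4*((-4*x) + 8) = -80.
Step 2. [4*((-4*x) + 8) = -80] LHS = 4·(…); ÷4 both sides, so div: (-4*x) + 8 = -20.
Step 3. [(-4*x) + 8 = -20] subtract 8: x sits inside (… + 8) ⇒ sub: -4*x = -28.
Step 4. [-4*x = -28] -4·(inner) — divide through by -4 ⇒ div: x = 7.

Answer: x ∈ {7}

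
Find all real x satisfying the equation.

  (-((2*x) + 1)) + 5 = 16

Step 1. [(-((2*x) + 1)) + 5 = 16] peel the +5: subtract 5 from each side, so sub: -((2*x) + 1) = 11.
Step 2. [-((2*x) + 1) = 11] flip signs both sides ⇒ neg: (2*x) + 1 = -11.
Step 3. [(2*x) + 1 = -11] the outer +1 inverts by subtracting 1 ⇒ sub: 2*x = -12.
Step 4. [2*x = -12] leading coefficient 2: divide by 2. So div: x = -6.

Answer: x ∈ {-6}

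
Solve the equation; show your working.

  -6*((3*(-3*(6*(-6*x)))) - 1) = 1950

Step 1. [-6*((3*(-3*(6*(-6*x)))) - 1) = 1950] -6 out front; divide by -6, so div: (3*(-3*(6*(-6*x)))) - 1 = -325.
Step 2. [(3*(-3*(6*(-6*x)))) - 1 = -325] peel the -1: add 1 from each side ⇒ sub: 3*(-3*(6*(-6*x))) = -324.
Step 3. [3*(-3*(6*(-6*x))) = -324] divide by the outer 3. So div: -3*(6*(-6*x)) = -108.
Step 4. [-3*(6*(-6*x)) = -108] divide by the outer -3, so div: 6*(-6*x) = 36.
Step 5. [6*(-6*x) = 36] divide by the outer 6, so div: -6*x = 6.
Step 6. [-6*x = 6] leading coefficient -6: divide by -6. So div: x = -1.

Answer: x ∈ {-1}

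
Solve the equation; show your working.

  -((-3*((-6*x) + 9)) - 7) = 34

Step 1. [-((-3*((-6*x) + 9)) - 7) = 34] flip signs both sides, so neg: (-3*((-6*x) + 9)) - 7 = -34.
Step 2. [(-3*((-6*x) + 9)) - 7 = -34] 7 comes off first (add 7). So sub: -3*((-6*x) + 9) = -27.
Step 3. [-3*((-6*x) + 9) = -27] -3·(inner) — divide through by -3 ⇒ div: (-6*x) + 9 = 9.
Step 4. [(-6*x) + 9 = 9] +9 is outermost — subtract 9 both sides ⇒ sub: -6*x = 0.
Step 5. [-6*x = 0] divide by the outer -6. So div: x = 0.

Answer: x ∈ {0}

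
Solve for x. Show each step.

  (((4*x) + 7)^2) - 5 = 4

Step 1. [(((4*x) + 7)^2) - 5 = 4] add 5: x sits inside (… - 5) ⇒ sub: ((4*x) + 7)^2 = 9.
Step 2. [((4*x) + 7)^2 = 9] 9 ≥ 0, LHS is (·)² — take ±√ ⇒ sqrt: (4*x) + 7 = 3 or -3.
Step 3. [(4*x) + 7 = 3 or -3] +7 is outermost — subtract 7 both sides, so sub: 4*x = -4 or -10.
Step 4. [4*x = -4 or -10] LHS = 4·(…); ÷4 both sides. So div: x = -1 or -5/2.

Answer: x ∈ {-5/2, -1}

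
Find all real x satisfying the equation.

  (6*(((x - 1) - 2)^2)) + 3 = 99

Step 1. [(6*(((x - 1) - 2)^2)) + 3 = 99] subtract 3: x sits inside (… + 3), so sub: 6*(((x - 1) - 2)^2) = 96.
Step 2. [6*(((x - 1) - 2)^2) = 96] 6 out front; divide by 6, so div: ((x - 1) - 2)^2 = 16.
Step 3. [((x - 1) - 2)^2 = 16] 16 ≥ 0, LHS is (·)² — take ±√. So sqrt: (x - 1) - 2 = 4 or -4.
Step 4. [(x - 1) - 2 = 4 or -4] add 2: x sits inside (… - 2), so sub: x - 1 = 6 or -2.
Step 5. [x - 1 = 6 or -2] add 1: x sits inside (… - 1) ⇒ sub: x = 7 or -1.

Answer: x ∈ {-1, 7}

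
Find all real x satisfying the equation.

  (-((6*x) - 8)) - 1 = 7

Step 1. [(-((6*x) - 8)) - 1 = 7] -1 is outermost — add 1 both sides, so sub: -((6*x) - 8) = 8.
Step 2. [-((6*x) - 8) = 8] flip signs both sides. So neg: (6*x) - 8 = -8.
Step 3. [(6*x) - 8 = -8] the outer -8 inverts by adding 8, so sub: 6*x = 0.
Step 4. [6*x = 0] divide by the outer 6. So div: x = 0.

Answer: x ∈ {0}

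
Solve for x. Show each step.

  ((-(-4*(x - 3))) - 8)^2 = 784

Step 1. [((-(-4*(x - 3))) - 8)^2 = 784] √ both sides: 784 ≥ 0 gives two branches, so sqrt: (-(-4*(x - 3))) - 8 = 28 or -28.
Step 2. [(-(-4*(x - 3))) - 8 = 28 or -28] -8 is outermost — add 8 both sides, so sub: -(-4*(x - 3)) = 36 or -20.
Step 3. [-(-4*(x - 3)) = 36 or -20] flip signs both sides, so neg: -4*(x - 3) = -36 or 20.
Step 4. [-4*(x - 3) = -36 or 20] leading coefficient -4: divide by -4. So div: x - 3 = 9 or -5.
Step 5. [x - 3 = 9 or -5] the outer -3 inverts by adding 3, so sub: x = 12 or -2.

Answer: x ∈ {-2, 12}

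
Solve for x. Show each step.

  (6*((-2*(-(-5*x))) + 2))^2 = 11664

Step 1. [(6*((-2*(-(-5*x))) + 2))^2 = 11664] LHS squared, RHS 11664 ≥ 0: apply √ (±). So sqrt: 6*((-2*(-(-5*x))) + 2) = 108 or -108.
Step 2. [6*((-2*(-(-5*x))) + 2) = 108 or -108] LHS = 6·(…); ÷6 both sides. So div: (-2*(-(-5*x))) + 2 = 18 or -18.
Step 3. [(-2*(-(-5*x))) + 2 = 18 or -18] -2 | LHS and -2 | 18 or -18: pull -2 out. So factor: (-(-5*x)) - 1 = -9 or 9.
Step 4. [(-(-5*x)) - 1 = -9 or 9] -1 is outermost — add 1 both sides, so sub: -(-5*x) = -8 or 10.
Step 5. [-(-5*x) = -8 or 10] LHS negated; negate both sides, so neg: -5*x = 8 or -10.
Step 6. [-5*x = 8 or -10] leading coefficient -5: divide by -5. So div: x = -8/5 or 2.

Answer: x ∈ {-8/5, 2}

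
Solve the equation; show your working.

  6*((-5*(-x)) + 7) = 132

Step 1. [6*((-5*(-x)) + 7) = 132] 6·(inner) — divide through by 6 ⇒ div: (-5*(-x)) + 7 = 22.
Step 2. [(-5*(-x)) + 7 = 22] +7 is outermost — subtract 7 both sides, so sub: -5*(-x) = 15.
Step 3. [-5*(-x) = 15] -5·(inner) — divide through by -5, so div: -x = -3.
Step 4. [-x = -3] leading − — multiply by −1, so neg: x = 3.

Answer: x ∈ {3}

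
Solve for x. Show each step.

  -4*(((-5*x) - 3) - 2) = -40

Step 1. [-4*(((-5*x) - 3) - 2) = -40] -4·(inner) — divide through by -4. So div: ((-5*x) - 3) - 2 = 10.
Step 2. [((-5*x) - 3) - 2 = 10] 2 comes off first (add 2). So sub: (-5*x) - 3 = 12.
Step 3. [(-5*x) - 3 = 12] -3 is outermost — add 3 both sides, so sub: -5*x = 15.
Step 4. [-5*x = 15] leading coefficient -5: divide by -5. So div: x = -3.

Answer: x ∈ {-3}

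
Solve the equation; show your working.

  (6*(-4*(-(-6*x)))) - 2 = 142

Step 1. [(6*(-4*(-(-6*x)))) - 2 = 142] peel the -2: add 2 from each side, so sub: 6*(-4*(-(-6*x))) = 144.
Step 2. [6*(-4*(-(-6*x))) = 144] leading coefficient 6: divide by 6. So div: -4*(-(-6*x)) = 24.
Step 3. [-4*(-(-6*x)) = 24] -4·(inner) — divide through by -4. So div: -(-6*x) = -6.
Step 4. [-(-6*x) = -6] LHS negated; negate both sides, so neg: -6*x = 6.
Step 5. [-6*x = 6] leading coefficient -6: divide by -6, so div: x = -1.

Answer: x ∈ {-1}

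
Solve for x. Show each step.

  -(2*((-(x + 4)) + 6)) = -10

Step 1. [-(2*((-(x + 4)) + 6)) = -10] leading − — multiply by −1 ⇒ neg: 2*((-(x + 4)) + 6) = 10.
Step 2. [2*((-(x + 4)) + 6) = 10] leading coefficient 2: divide by 2. So div: (-(x + 4)) + 6 = 5.
Step 3. [(-(x + 4)) + 6 = 5] the outer +6 inverts by subtracting 6, so sub: -(x + 4) = -1.
Step 4. [-(x + 4) = -1] flip signs both sides. So neg: x + 4 = 1.
Step 5. [x + 4 = 1] subtract 4: x sits inside (… + 4) ⇒ sub: x = -3.

Answer: x ∈ {-3}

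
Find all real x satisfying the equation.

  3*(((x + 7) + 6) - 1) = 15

Step 1. [3*(((x + 7) + 6) - 1) = 15] 3 out front; divide by 3, so div: ((x + 7) + 6) - 1 = 5.
Step 2. [((x + 7) + 6) - 1 = 5] add 1: x sits inside (… - 1). So sub: (x + 7) + 6 = 6.
Step 3. [(x + 7) + 6 = 6] subtract 6: x sits inside (… + 6), so sub: x + 7 = 0.
Step 4. [x + 7 = 0] 7 comes off first (subtract 7), so sub: x = -7.

Answer: x ∈ {-7}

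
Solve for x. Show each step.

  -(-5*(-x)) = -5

Step 1. [-(-5*(-x)) = -5] flip signs both sides ⇒ neg: -5*(-x) = 5.
Step 2. [-5*(-x) = 5] -5·(inner) — divide through by -5, so div: -x = -1.
Step 3. [-x = -1] flip signs both sides ⇒ neg: x = 1.

Answer: x ∈ {1}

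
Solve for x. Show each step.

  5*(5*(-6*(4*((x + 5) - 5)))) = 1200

Step 1. [5*(5*(-6*(4*((x + 5) - 5)))) = 1200] divide by the outer 5. So div: 5*(-6*(4*((x + 5) - 5))) = 240.
Step 2. [5*(-6*(4*((x + 5) - 5))) = 240] leading coefficient 5: divide by 5. So div: -6*(4*((x + 5) - 5)) = 48.
Step 3. [-6*(4*((x + 5) - 5)) = 48] -6 out front; divide by -6. So div: 4*((x + 5) - 5) = -8.
Step 4. [4*((x + 5) - 5) = -8] 4 out front; divide by 4 ⇒ div: (x + 5) - 5 = -2.
Step 5. [(x + 5) - 5 = -2] peel the -5: add 5 from each side. So sub: x + 5 = 3.
Step 6. [x + 5 = 3] subtract 5: x sits inside (… + 5) ⇒ sub: x = -2.

Answer: x ∈ {-2}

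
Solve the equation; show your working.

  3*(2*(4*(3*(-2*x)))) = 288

Step 1. [3*(2*(4*(3*(-2*x)))) = 288] divide by the outer 3, so div: 2*(4*(3*(-2*x))) = 96.
Step 2. [2*(4*(3*(-2*x))) = 96] 2·(inner) — divide through by 2, so div: 4*(3*(-2*x)) = 48.
Step 3. [4*(3*(-2*x)) = 48] LHS = 4·(…); ÷4 both sides. So div: 3*(-2*x) = 12.
Step 4. [3*(-2*x) = 12] LHS = 3·(…); ÷3 both sides, so div: -2*x = 4.
Step 5. [-2*x = 4] -2·(inner) — divide through by -2, so div: x = -2.

Answer: x ∈ {-2}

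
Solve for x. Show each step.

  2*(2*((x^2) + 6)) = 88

Step 1. [2*(2*((x^2) + 6)) = 88] LHS = 2·(…); ÷2 both sides. So div: 2*((x^2) + 6) = 44.
Step 2. [2*((x^2) + 6) = 44] 2·(inner) — divide through by 2 ⇒ div: (x^2) + 6 = 22.
Step 3. [(x^2) + 6 = 22] +6 is outermost — subtract 6 both sides. So sub: x^2 = 16.
Step 4. [x^2 = 16] √ both sides: 16 ≥ 0 gives two branches ⇒ sqrt: x = 4 or -4.

Answer: x ∈ {-4, 4}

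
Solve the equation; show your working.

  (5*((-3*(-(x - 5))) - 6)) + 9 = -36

Step 1. [(5*((-3*(-(x - 5))) - 6)) + 9 = -36] the outer +9 inverts by subtracting 9. So sub: 5*((-3*(-(x - 5))) - 6) = -45.
Step 2. [5*((-3*(-(x - 5))) - 6) = -45] LHS = 5·(…); ÷5 both sides. So div: (-3*(-(x - 5))) - 6 = -9.
Step 3. [(-3*(-(x - 5))) - 6 = -9] -6 is outermost — add 6 both sides ⇒ sub: -3*(-(x - 5)) = -3.
Step 4. [-3*(-(x - 5)) = -3] -3·(inner) — divide through by -3 ⇒ div: -(x - 5) = 1.
Step 5. [-(x - 5) = 1] leading − — multiply by −1, so neg: x - 5 = -1.
Step 6. [x - 5 = -1] peel the -5: add 5 from each side. So sub: x = 4.

Answer: x ∈ {4}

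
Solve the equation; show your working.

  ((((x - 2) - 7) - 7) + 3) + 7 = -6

Step 1. [((((x - 2) - 7) - 7) + 3) + 7 = -6] the outer +7 inverts by subtracting 7. So sub: (((x - 2) - 7) - 7) + 3 = -13.
Step 2. [(((x - 2) - 7) - 7) + 3 = -13] the outer +3 inverts by subtracting 3 ⇒ sub: ((x - 2) - 7) - 7 = -16.
Step 3. [((x - 2) - 7) - 7 = -16] the outer -7 inverts by adding 7. So sub: (x - 2) - 7 = -9.
Step 4. [(x - 2) - 7 = -9] -7 is outermost — add 7 both sides, so sub: x - 2 = -2.
Step 5. [x - 2 = -2] peel the -2: add 2 from each side, so sub: x = 0.

Answer: x ∈ {0}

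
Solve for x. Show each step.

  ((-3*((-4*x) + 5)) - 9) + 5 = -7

Step 1. [((-3*((-4*x) + 5)) - 9) + 5 = -7] subtract 5: x sits inside (… + 5). So sub: (-3*((-4*x) + 5)) - 9 = -12.
Step 2. [(-3*((-4*x) + 5)) - 9 = -12] peel the -9: add 9 from each side ⇒ sub: -3*((-4*x) + 5) = -3.
Step 3. [-3*((-4*x) + 5) = -3] LHS = -3·(…); ÷-3 both sides. So div: (-4*x) + 5 = 1.
Step 4. [(-4*x) + 5 = 1] 5 comes off first (subtract 5) ⇒ sub: -4*x = -4.
Step 5. [-4*x = -4] LHS = -4·(…); ÷-4 both sides ⇒ div: x = 1.

Answer: x ∈ {1}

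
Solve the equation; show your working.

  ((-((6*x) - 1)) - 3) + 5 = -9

Step 1. [((-((6*x) - 1)) - 3) + 5 = -9] 5 comes off first (subtract 5). So sub: (-((6*x) - 1)) - 3 = -14.
Step 2. [(-((6*x) - 1)) - 3 = -14] 3 comes off first (add 3). So sub: -((6*x) - 1) = -11.
Step 3. [-((6*x) - 1) = -11] flip signs both sides ⇒ neg: (6*x) - 1 = 11.
Step 4. [(6*x) - 1 = 11] 1 comes off first (add 1). So sub: 6*x = 12.
Step 5. [6*x = 12] leading coefficient 6: divide by 6. So div: x = 2.

Answer: x ∈ {2}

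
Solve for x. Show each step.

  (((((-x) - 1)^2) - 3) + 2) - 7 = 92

Step 1. [(((((-x) - 1)^2) - 3) + 2) - 7 = 92] peel the -7: add 7 from each side. So sub: ((((-x) - 1)^2) - 3) + 2 = 99.
Step 2. [((((-x) - 1)^2) - 3) + 2 = 99] the outer +2 inverts by subtracting 2 ⇒ sub: (((-x) - 1)^2) - 3 = 97.
Step 3. [(((-x) - 1)^2) - 3 = 97] the outer -3 inverts by adding 3 ⇒ sub: ((-x) - 1)^2 = 100.
Step 4. [((-x) - 1)^2 = 100] LHS squared, RHS 100 ≥ 0: apply √ (±), so sqrt: (-x) - 1 = 10 or -10.
Step 5. [(-x) - 1 = 10 or -10] peel the -1: add 1 from each side. So sub: -x = 11 or -9.
Step 6. [-x = 11 or -9] leading − — multiply by −1. So neg: x = -11 or 9.

Answer: x ∈ {-11, 9}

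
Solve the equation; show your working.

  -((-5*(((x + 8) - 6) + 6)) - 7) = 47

Step 1. [-((-5*(((x + 8) - 6) + 6)) - 7) = 47] flip signs both sides ⇒ neg: (-5*(((x + 8) - 6) + 6)) - 7 = -47.
Step 2. [(-5*(((x + 8) - 6) + 6)) - 7 = -47] peel the -7: add 7 from each side. So sub: -5*(((x + 8) - 6) + 6) = -40.
Step 3. [-5*(((x + 8) - 6) + 6) = -40] divide by the outer -5. So div: ((x + 8) - 6) + 6 = 8.
Step 4. [((x + 8) - 6) + 6 = 8] subtract 6: x sits inside (… + 6), so sub: (x + 8) - 6 = 2.
Step 5. [(x + 8) - 6 = 2] add 6: x sits inside (… - 6). So sub: x + 8 = 8.
Step 6. [x + 8 = 8] the outer +8 inverts by subtracting 8. So sub: x = 0.

Answer: x ∈ {0}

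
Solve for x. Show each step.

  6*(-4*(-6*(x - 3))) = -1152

Step 1. [6*(-4*(-6*(x - 3))) = -1152] 6·(inner) — divide through by 6, so div: -4*(-6*(x - 3)) = -192.
Step 2. [-4*(-6*(x - 3)) = -192] leading coefficient -4: divide by -4 ⇒ div: -6*(x - 3) = 48.
Step 3. [-6*(x - 3) = 48] divide by the outer -6. So div: x - 3 = -8.
Step 4. [x - 3 = -8] -3 is outermost — add 3 both sides ⇒ sub: x = -5.

Answer: x ∈ {-5}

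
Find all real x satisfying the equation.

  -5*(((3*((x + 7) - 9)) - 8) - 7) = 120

Step 1. [-5*(((3*((x + 7) - 9)) - 8) - 7) = 120] -5 out front; divide by -5. So div: ((3*((x + 7) - 9)) - 8) - 7 = -24.
Step 2. [((3*((x + 7) - 9)) - 8) - 7 = -24] -7 is outermost — add 7 both sides, so sub: (3*((x + 7) - 9)) - 8 = -17.
Step 3. [(3*((x + 7) - 9)) - 8 = -17] peel the -8: add 8 from each side. So sub: 3*((x + 7) - 9) = -9.
Step 4. [3*((x + 7) - 9) = -9] leading coefficient 3: divide by 3, so div: (x + 7) - 9 = -3.
Step 5. [(x + 7) - 9 = -3] the outer -9 inverts by adding 9, so sub: x + 7 = 6.
Step 6. [x + 7 = 6] peel the +7: subtract 7 from each side, so sub: x = -1.

Answer: x ∈ {-1}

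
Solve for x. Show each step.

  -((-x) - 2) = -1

Step 1. [-((-x) - 2) = -1] flip signs both sides, so neg: (-x) - 2 = 1.
Step 2. [(-x) - 2 = 1] peel the -2: add 2 from each side. So sub: -x = 3.
Step 3. [-x = 3] flip signs both sides ⇒ neg: x = -3.

Answer: x ∈ {-3}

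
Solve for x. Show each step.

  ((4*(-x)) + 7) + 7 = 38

Step 1. [((4*(-x)) + 7) + 7 = 38] the outer +7 inverts by subtracting 7, so sub: (4*(-x)) + 7 = 31.
Step 2. [(4*(-x)) + 7 = 31] peel the +7: subtract 7 from each side. So sub: 4*(-x) = 24.
Step 3. [4*(-x) = 24] divide by the outer 4 ⇒ div: -x = 6.
Step 4. [-x = 6] LHS negated; negate both sides ⇒ neg: x = -6.

Answer: x ∈ {-6}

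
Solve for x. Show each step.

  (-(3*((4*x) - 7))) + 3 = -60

Step 1. [(-(3*((4*x) - 7))) + 3 = -60] +3 is outermost — subtract 3 both sides ⇒ sub: -(3*((4*x) - 7)) = -63.
Step 2. [-(3*((4*x) - 7)) = -63] LHS negated; negate both sides. So neg: 3*((4*x) - 7) = 63.
Step 3. [3*((4*x) - 7) = 63] leading coefficient 3: divide by 3 ⇒ div: (4*x) - 7 = 21.
Step 4. [(4*x) - 7 = 21] peel the -7: add 7 from each side, so sub: 4*x = 28.
Step 5. [4*x = 28] 4·(inner) — divide through by 4 ⇒ div: x = 7.

Answer: x ∈ {7}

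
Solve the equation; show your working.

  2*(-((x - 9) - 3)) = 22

Step 1. [2*(-((x - 9) - 3)) = 22] leading coefficient 2: divide by 2, so div: -((x - 9) - 3) = 11.
Step 2. [-((x - 9) - 3) = 11] leading − — multiply by −1, so neg: (x - 9) - 3 = -11.
Step 3. [(x - 9) - 3 = -11] the outer -3 inverts by adding 3. So sub: x - 9 = -8.
Step 4. [x - 9 = -8] the outer -9 inverts by adding 9 ⇒ sub: x = 1.

Answer: x ∈ {1}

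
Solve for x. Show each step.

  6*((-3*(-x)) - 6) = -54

Step 1. [6*((-3*(-x)) - 6) = -54] 6·(inner) — divide through by 6. So div: (-3*(-x)) - 6 = -9.
Step 2. [(-3*(-x)) - 6 = -9] common factor -3 (LHS and -9) — divide through, so factor: (-x) + 2 = 3.
Step 3. [(-x) + 2 = 3] 2 comes off first (subtract 2) ⇒ sub: -x = 1.
Step 4. [-x = 1] flip signs both sides, so neg: x = -1.

Answer: x ∈ {-1}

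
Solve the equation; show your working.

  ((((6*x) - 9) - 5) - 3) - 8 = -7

Step 1. [((((6*x) - 9) - 5) - 3) - 8 = -7] peel the -8: add 8 from each side. So sub: (((6*x) - 9) - 5) - 3 = 1.
Step 2. [(((6*x) - 9) - 5) - 3 = 1] peel the -3: add 3 from each side ⇒ sub: ((6*x) - 9) - 5 = 4.
Step 3. [((6*x) - 9) - 5 = 4] add 5: x sits inside (… - 5) ⇒ sub: (6*x) - 9 = 9.
Step 4. [(6*x) - 9 = 9] the outer -9 inverts by adding 9 ⇒ sub: 6*x = 18.
Step 5. [6*x = 18] 6 out front; divide by 6, so div: x = 3.

Answer: x ∈ {3}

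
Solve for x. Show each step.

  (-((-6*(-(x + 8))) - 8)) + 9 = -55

Step 1. [(-((-6*(-(x + 8))) - 8)) + 9 = -55] peel the +9: subtract 9 from each side. So sub: -((-6*(-(x + 8))) - 8) = -64.
Step 2. [-((-6*(-(x + 8))) - 8) = -64] LHS negated; negate both sides ⇒ neg: (-6*(-(x + 8))) - 8 = 64.
Step 3. [(-6*(-(x + 8))) - 8 = 64] -8 is outermost — add 8 both sides ⇒ sub: -6*(-(x + 8)) = 72.
Step 4. [-6*(-(x + 8)) = 72] divide by the outer -6, so div: -(x + 8) = -12.
Step 5. [-(x + 8) = -12] LHS negated; negate both sides ⇒ neg: x + 8 = 12.
Step 6. [x + 8 = 12] 8 comes off first (subtract 8). So sub: x = 4.

Answer: x ∈ {4}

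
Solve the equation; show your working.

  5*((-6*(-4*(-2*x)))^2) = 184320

Step 1. [5*((-6*(-4*(-2*x)))^2) = 184320] divide by the outer 5, so div: (-6*(-4*(-2*x)))^2 = 36864.
Step 2. [(-6*(-4*(-2*x)))^2 = 36864] √ both sides: 36864 ≥ 0 gives two branches. So sqrt: -6*(-4*(-2*x)) = 192 or -192.
Step 3. [-6*(-4*(-2*x)) = 192 or -192] -6 out front; divide by -6. So div: -4*(-2*x) = -32 or 32.
Step 4. [-4*(-2*x) = -32 or 32] divide by the outer -4 ⇒ div: -2*x = 8 or -8.
Step 5. [-2*x = 8 or -8] leading coefficient -2: divide by -2. So div: x = -4 or 4.

Answer: x ∈ {-4, 4}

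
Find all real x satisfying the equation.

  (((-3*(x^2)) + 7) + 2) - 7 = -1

Step 1. [(((-3*(x^2)) + 7) + 2) - 7 = -1] the outer -7 inverts by adding 7, so sub: ((-3*(x^2)) + 7) + 2 = 6.
Step 2. [((-3*(x^2)) + 7) + 2 = 6] peel the +2: subtract 2 from each side ⇒ sub: (-3*(x^2)) + 7 = 4.
Step 3. [(-3*(x^2)) + 7 = 4] 7 comes off first (subtract 7). So sub: -3*(x^2) = -3.
Step 4. [-3*(x^2) = -3] -3 out front; divide by -3 ⇒ div: x^2 = 1.
Step 5. [x^2 = 1] √ both sides: 1 ≥ 0 gives two branches ⇒ sqrt: x = 1 or -1.

Answer: x ∈ {-1, 1}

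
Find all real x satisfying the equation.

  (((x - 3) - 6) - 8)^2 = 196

Step 1. [(((x - 3) - 6) - 8)^2 = 196] 196 ≥ 0, LHS is (·)² — take ±√, so sqrt: ((x - 3) - 6) - 8 = 14 or -14.
Step 2. [((x - 3) - 6) - 8 = 14 or -14] peel the -8: add 8 from each side. So sub: (x - 3) - 6 = 22 or -6.
Step 3. [(x - 3) - 6 = 22 or -6] 6 comes off first (add 6) ⇒ sub: x - 3 = 28 or 0.
Step 4. [x - 3 = 28 or 0] 3 comes off first (add 3) ⇒ sub: x = 31 or 3.

Answer: x ∈ {3, 31}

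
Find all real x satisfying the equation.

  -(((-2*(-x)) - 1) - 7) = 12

Step 1. [-(((-2*(-x)) - 1) - 7) = 12] LHS negated; negate both sides. So neg: ((-2*(-x)) - 1) - 7 = -12.
Step 2. [((-2*(-x)) - 1) - 7 = -12] add 7: x sits inside (… - 7). So sub: (-2*(-x)) - 1 = -5.
Step 3. [(-2*(-x)) - 1 = -5] add 1: x sits inside (… - 1) ⇒ sub: -2*(-x) = -4.
Step 4. [-2*(-x) = -4] divide by the outer -2 ⇒ div: -x = 2.
Step 5. [-x = 2] LHS negated; negate both sides. So neg: x = -2.

Answer: x ∈ {-2}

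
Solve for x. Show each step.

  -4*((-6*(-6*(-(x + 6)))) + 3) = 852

Step 1. [-4*((-6*(-6*(-(x + 6)))) + 3) = 852] -4·(inner) — divide through by -4, so div: (-6*(-6*(-(x + 6)))) + 3 = -213.
Step 2. [(-6*(-6*(-(x + 6)))) + 3 = -213] peel the +3: subtract 3 from each side, so sub: -6*(-6*(-(x + 6))) = -216.
Step 3. [-6*(-6*(-(x + 6))) = -216] divide by the outer -6, so div: -6*(-(x + 6)) = 36.
Step 4. [-6*(-(x + 6)) = 36] LHS = -6·(…); ÷-6 both sides. So div: -(x + 6) = -6.
Step 5. [-(x + 6) = -6] leading − — multiply by −1. So neg: x + 6 = 6.
Step 6. [x + 6 = 6] subtract 6: x sits inside (… + 6) ⇒ sub: x = 0.

Answer: x ∈ {0}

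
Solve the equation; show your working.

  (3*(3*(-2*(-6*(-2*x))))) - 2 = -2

Step 1. [(3*(3*(-2*(-6*(-2*x))))) - 2 = -2] peel the -2: add 2 from each side, so sub: 3*(3*(-2*(-6*(-2*x)))) = 0.
Step 2. [3*(3*(-2*(-6*(-2*x)))) = 0] divide by the outer 3, so div: 3*(-2*(-6*(-2*x))) = 0.
Step 3. [3*(-2*(-6*(-2*x))) = 0] LHS = 3·(…); ÷3 both sides, so div: -2*(-6*(-2*x)) = 0.
Step 4. [-2*(-6*(-2*x)) = 0] -2·(inner) — divide through by -2 ⇒ div: -6*(-2*x) = 0.
Step 5. [-6*(-2*x) = 0] leading coefficient -6: divide by -6, so div: -2*x = 0.
Step 6. [-2*x = 0] -2 out front; divide by -2. So div: x = 0.

Answer: x ∈ {0}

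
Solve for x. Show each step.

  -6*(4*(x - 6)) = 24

Step 1. [-6*(4*(x - 6)) = 24] leading coefficient -6: divide by -6, so div: 4*(x - 6) = -4.
Step 2. [4*(x - 6) = -4] 4 out front; divide by 4 ⇒ div: x - 6 = -1.
Step 3. [x - 6 = -1] -6 is outermost — add 6 both sides ⇒ sub: x = 5.

Answer: x ∈ {5}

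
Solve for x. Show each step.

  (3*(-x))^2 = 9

Step 1. [(3*(-x))^2 = 9] 9 ≥ 0, LHS is (·)² — take ±√. So sqrt: 3*(-x) = 3 or -3.
Step 2. [3*(-x) = 3 or -3] leading coefficient 3: divide by 3 ⇒ div: -x = 1 or -1.
Step 3. [-x = 1 or -1] flip signs both sides ⇒ neg: x = -1 or 1.

Answer: x ∈ {-1, 1}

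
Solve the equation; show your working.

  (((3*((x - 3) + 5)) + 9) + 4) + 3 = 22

Step 1. [(((3*((x - 3) + 5)) + 9) + 4) + 3 = 22] +3 is outermost — subtract 3 both sides ⇒ sub: ((3*((x - 3) + 5)) + 9) + 4 = 19.
Step 2. [((3*((x - 3) + 5)) + 9) + 4 = 19] peel the +4: subtract 4 from each side. So sub: (3*((x - 3) + 5)) + 9 = 15.
Step 3. [(3*((x - 3) + 5)) + 9 = 15] 3 | LHS and 3 | 15: pull 3 out. So factor: ((x - 3) + 5) + 3 = 5.
Step 4. [((x - 3) + 5) + 3 = 5] subtract 3: x sits inside (… + 3). So sub: (x - 3) + 5 = 2.
Step 5. [(x - 3) + 5 = 2] subtract 5: x sits inside (… + 5), so sub: x - 3 = -3.
Step 6. [x - 3 = -3] peel the -3: add 3 from each side. So sub: x = 0.

Answer: x ∈ {0}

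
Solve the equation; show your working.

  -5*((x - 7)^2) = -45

Step 1. [-5*((x - 7)^2) = -45] divide by the outer -5, so div: (x - 7)^2 = 9.
Step 2. [(x - 7)^2 = 9] LHS squared, RHS 9 ≥ 0: apply √ (±). So sqrt: x - 7 = 3 or -3.
Step 3. [x - 7 = 3 or -3] the outer -7 inverts by adding 7, so sub: x = 10 or 4.

Answer: x ∈ {4, 10}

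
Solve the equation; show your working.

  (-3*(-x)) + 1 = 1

Step 1. [(-3*(-x)) + 1 = 1] subtract 1: x sits inside (… + 1) ⇒ sub: -3*(-x) = 0.
Step 2. [-3*(-x) = 0] -3·(inner) — divide through by -3 ⇒ div: -x = 0.
Step 3. [-x = 0] leading − — multiply by −1. So neg: x = 0.

Answer: x ∈ {0}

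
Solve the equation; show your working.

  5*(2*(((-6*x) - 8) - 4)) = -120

Step 1. [5*(2*(((-6*x) - 8) - 4)) = -120] divide by the outer 5. So div: 2*(((-6*x) - 8) - 4) = -24.
Step 2. [2*(((-6*x) - 8) - 4) = -24] LHS = 2·(…); ÷2 both sides ⇒ div: ((-6*x) - 8) - 4 = -12.
Step 3. [((-6*x) - 8) - 4 = -12] 4 comes off first (add 4) ⇒ sub: (-6*x) - 8 = -8.
Step 4. [(-6*x) - 8 = -8] -8 is outermost — add 8 both sides ⇒ sub: -6*x = 0.
Step 5. [-6*x = 0] divide by the outer -6. So div: x = 0.

Answer: x ∈ {0}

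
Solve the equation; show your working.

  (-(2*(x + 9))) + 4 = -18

Step 1. [(-(2*(x + 9))) + 4 = -18] the outer +4 inverts by subtracting 4 ⇒ sub: -(2*(x + 9)) = -22.
Step 2. [-(2*(x + 9)) = -22] flip signs both sides. So neg: 2*(x + 9) = 22.
Step 3. [2*(x + 9) = 22] LHS = 2·(…); ÷2 both sides. So div: x + 9 = 11.
Step 4. [x + 9 = 11] peel the +9: subtract 9 from each side. So sub: x = 2.

Answer: x ∈ {2}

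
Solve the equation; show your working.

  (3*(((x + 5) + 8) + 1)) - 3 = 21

Step 1. [(3*(((x + 5) + 8) + 1)) - 3 = 21] 3 divides every term; factor it out. So factor: (((x + 5) + 8) + 1) - 1 = 7.
Step 2. [(((x + 5) + 8) + 1) - 1 = 7] add 1: x sits inside (… - 1) ⇒ sub: ((x + 5) + 8) + 1 = 8.
Step 3. [((x + 5) + 8) + 1 = 8] +1 is outermost — subtract 1 both sides. So sub: (x + 5) + 8 = 7.
Step 4. [(x + 5) + 8 = 7] 8 comes off first (subtract 8). So sub: x + 5 = -1.
Step 5. [x + 5 = -1] +5 is outermost — subtract 5 both sides ⇒ sub: x = -6.

Answer: x ∈ {-6}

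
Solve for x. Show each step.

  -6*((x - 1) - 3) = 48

Step 1. [-6*((x - 1) - 3) = 48] LHS = -6·(…); ÷-6 both sides. So div: (x - 1) - 3 = -8.
Step 2. [(x - 1) - 3 = -8] peel the -3: add 3 from each side ⇒ sub: x - 1 = -5.
Step 3. [x - 1 = -5] 1 comes off first (add 1), so sub: x = -4.

Answer: x ∈ {-4}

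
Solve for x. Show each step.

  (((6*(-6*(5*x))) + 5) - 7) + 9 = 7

Step 1. [(((6*(-6*(5*x))) + 5) - 7) + 9 = 7] 9 comes off first (subtract 9). So sub: ((6*(-6*(5*x))) + 5) - 7 = -2.
Step 2. [((6*(-6*(5*x))) + 5) - 7 = -2] 7 comes off first (add 7) ⇒ sub: (6*(-6*(5*x))) + 5 = 5.
Step 3. [(6*(-6*(5*x))) + 5 = 5] the outer +5 inverts by subtracting 5 ⇒ sub: 6*(-6*(5*x)) = 0.
Step 4. [6*(-6*(5*x)) = 0] divide by the outer 6. So div: -6*(5*x) = 0.
Step 5. [-6*(5*x) = 0] -6·(inner) — divide through by -6 ⇒ div: 5*x = 0.
Step 6. [5*x = 0] 5·(inner) — divide through by 5, so div: x = 0.

Answer: x ∈ {0}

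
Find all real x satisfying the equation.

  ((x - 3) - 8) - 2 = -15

Step 1. [((x - 3) - 8) - 2 = -15] the outer -2 inverts by adding 2, so sub: (x - 3) - 8 = -13.
Step 2. [(x - 3) - 8 = -13] peel the -8: add 8 from each side ⇒ sub: x - 3 = -5.
Step 3. [x - 3 = -5] -3 is outermost — add 3 both sides, so sub: x = -2.

Answer: x ∈ {-2}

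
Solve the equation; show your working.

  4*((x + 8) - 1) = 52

Step 1. [4*((x + 8) - 1) = 52] LHS = 4·(…); ÷4 both sides. So div: (x + 8) - 1 = 13.
Step 2. [(x + 8) - 1 = 13] 1 comes off first (add 1), so sub: x + 8 = 14.
Step 3. [x + 8 = 14] subtract 8: x sits inside (… + 8), so sub: x = 6.

Answer: x ∈ {6}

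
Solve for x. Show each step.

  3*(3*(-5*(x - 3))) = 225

Step 1. [3*(3*(-5*(x - 3))) = 225] LHS = 3·(…); ÷3 both sides ⇒ div: 3*(-5*(x - 3)) = 75.
Step 2. [3*(-5*(x - 3)) = 75] leading coefficient 3: divide by 3 ⇒ div: -5*(x - 3) = 25.
Step 3. [-5*(x - 3) = 25] divide by the outer -5 ⇒ div: x - 3 = -5.
Step 4. [x - 3 = -5] -3 is outermost — add 3 both sides, so sub: x = -2.

Answer: x ∈ {-2}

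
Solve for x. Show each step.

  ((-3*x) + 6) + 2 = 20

Step 1. [((-3*x) + 6) + 2 = 20] 2 comes off first (subtract 2). So sub: (-3*x) + 6 = 18.
Step 2. [(-3*x) + 6 = 18] 6 comes off first (subtract 6), so sub: -3*x = 12.
Step 3. [-3*x = 12] divide by the outer -3 ⇒ div: x = -4.

Answer: x ∈ {-4}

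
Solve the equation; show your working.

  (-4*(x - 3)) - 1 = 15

Step 1. [(-4*(x - 3)) - 1 = 15] peel the -1: add 1 from each side ⇒ sub: -4*(x - 3) = 16.
Step 2. [-4*(x - 3) = 16] leading coefficient -4: divide by -4. So div: x - 3 = -4.
Step 3. [x - 3 = -4] peel the -3: add 3 from each side, so sub: x = -1.

Answer: x ∈ {-1}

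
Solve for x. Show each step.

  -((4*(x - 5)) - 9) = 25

Step 1. [-((4*(x - 5)) - 9) = 25] leading − — multiply by −1, so neg: (4*(x - 5)) - 9 = -25.
Step 2. [(4*(x - 5)) - 9 = -25] the outer -9 inverts by adding 9 ⇒ sub: 4*(x - 5) = -16.
Step 3. [4*(x - 5) = -16] leading coefficient 4: divide by 4, so div: x - 5 = -4.
Step 4. [x - 5 = -4] peel the -5: add 5 from each side. So sub: x = 1.

Answer: x ∈ {1}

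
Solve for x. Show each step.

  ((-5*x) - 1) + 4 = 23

Step 1. [((-5*x) - 1) + 4 = 23] 4 comes off first (subtract 4). So sub: (-5*x) - 1 = 19.
Step 2. [(-5*x) - 1 = 19] add 1: x sits inside (… - 1) ⇒ sub: -5*x = 20.
Step 3. [-5*x = 20] divide by the outer -5, so div: x = -4.

Answer: x ∈ {-4}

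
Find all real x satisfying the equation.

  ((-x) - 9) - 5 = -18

Step 1. [((-x) - 9) - 5 = -18] add 5: x sits inside (… - 5), so sub: (-x) - 9 = -13.
Step 2. [(-x) - 9 = -13] peel the -9: add 9 from each side ⇒ sub: -x = -4.
Step 3. [-x = -4] flip signs both sides ⇒ neg: x = 4.

Answer: x ∈ {4}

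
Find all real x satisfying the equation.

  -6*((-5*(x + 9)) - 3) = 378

Step 1. [-6*((-5*(x + 9)) - 3) = 378] divide by the outer -6, so div: (-5*(x + 9)) - 3 = -63.
Step 2. [(-5*(x + 9)) - 3 = -63] the outer -3 inverts by adding 3, so sub: -5*(x + 9) = -60.
Step 3. [-5*(x + 9) = -60] LHS = -5·(…); ÷-5 both sides. So div: x + 9 = 12.
Step 4. [x + 9 = 12] the outer +9 inverts by subtracting 9, so sub: x = 3.

Answer: x ∈ {3}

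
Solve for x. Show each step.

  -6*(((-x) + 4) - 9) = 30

Step 1. [-6*(((-x) + 4) - 9) = 30] leading coefficient -6: divide by -6 ⇒ div: ((-x) + 4) - 9 = -5.
Step 2. [((-x) + 4) - 9 = -5] the outer -9 inverts by adding 9, so sub: (-x) + 4 = 4.
Step 3. [(-x) + 4 = 4] the outer +4 inverts by subtracting 4. So sub: -x = 0.
Step 4. [-x = 0] leading − — multiply by −1. So neg: x = 0.

Answer: x ∈ {0}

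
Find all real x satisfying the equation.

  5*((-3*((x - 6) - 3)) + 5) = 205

Step 1. [5*((-3*((x - 6) - 3)) + 5) = 205] 5·(inner) — divide through by 5. So div: (-3*((x - 6) - 3)) + 5 = 41.
Step 2. [(-3*((x - 6) - 3)) + 5 = 41] the outer +5 inverts by subtracting 5 ⇒ sub: -3*((x - 6) - 3) = 36.
Step 3. [-3*((x - 6) - 3) = 36] -3·(inner) — divide through by -3, so div: (x - 6) - 3 = -12.
Step 4. [(x - 6) - 3 = -12] peel the -3: add 3 from each side ⇒ sub: x - 6 = -9.
Step 5. [x - 6 = -9] the outer -6 inverts by adding 6 ⇒ sub: x = -3.

Answer: x ∈ {-3}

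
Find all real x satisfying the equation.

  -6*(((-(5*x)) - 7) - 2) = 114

Step 1. [-6*(((-(5*x)) - 7) - 2) = 114] -6 out front; divide by -6. So div: ((-(5*x)) - 7) - 2 = -19.
Step 2. [((-(5*x)) - 7) - 2 = -19] add 2: x sits inside (… - 2) ⇒ sub: (-(5*x)) - 7 = -17.
Step 3. [(-(5*x)) - 7 = -17] add 7: x sits inside (… - 7). So sub: -(5*x) = -10.
Step 4. [-(5*x) = -10] flip signs both sides, so neg: 5*x = 10.
Step 5. [5*x = 10] 5·(inner) — divide through by 5, so div: x = 2.

Answer: x ∈ {2}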